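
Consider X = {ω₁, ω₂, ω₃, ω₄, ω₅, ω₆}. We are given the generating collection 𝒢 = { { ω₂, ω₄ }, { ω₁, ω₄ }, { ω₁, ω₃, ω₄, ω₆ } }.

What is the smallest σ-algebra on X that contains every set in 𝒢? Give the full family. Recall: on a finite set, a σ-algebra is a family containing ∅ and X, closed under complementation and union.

σ(𝒢) = { {  }, { ω₁ }, { ω₂ }, { ω₄ }, { ω₅ }, { ω₁, ω₂ }, { ω₁, ω₄ }, { ω₁, ω₅ }, { ω₂, ω₄ }, { ω₂, ω₅ }, { ω₃, ω₆ }, { ω₄, ω₅ }, { ω₁, ω₂, ω₄ }, { ω₁, ω₂, ω₅ }, { ω₁, ω₃, ω₆ }, { ω₁, ω₄, ω₅ }, { ω₂, ω₃, ω₆ }, { ω₂, ω₄, ω₅ }, { ω₃, ω₄, ω₆ }, { ω₃, ω₅, ω₆ }, { ω₁, ω₂, ω₃, ω₆ }, { ω₁, ω₂, ω₄, ω₅ }, { ω₁, ω₃, ω₄, ω₆ }, { ω₁, ω₃, ω₅, ω₆ }, { ω₂, ω₃, ω₄, ω₆ }, { ω₂, ω₃, ω₅, ω₆ }, { ω₃, ω₄, ω₅, ω₆ }, { ω₁, ω₂, ω₃, ω₄, ω₆ }, { ω₁, ω₂, ω₃, ω₅, ω₆ }, { ω₁, ω₃, ω₄, ω₅, ω₆ }, { ω₂, ω₃, ω₄, ω₅, ω₆ }, X }

Working:
Begin from { {  }, { ω₁, ω₄ }, { ω₂, ω₄ }, { ω₁, ω₃, ω₄, ω₆ }, X } (that is, 𝒢 plus ∅ and X).
Pass 1 adds 5:
  { ω₂, ω₅ }  = complement { ω₁, ω₃, ω₄, ω₆ }
  { ω₁, ω₂, ω₄ }  = { ω₁, ω₄ } ∪ { ω₂, ω₄ }
  { ω₁, ω₃, ω₅, ω₆ }  = complement { ω₂, ω₄ }
  { ω₂, ω₃, ω₅, ω₆ }  = complement { ω₁, ω₄ }
  { ω₁, ω₂, ω₃, ω₄, ω₆ }  = { ω₁, ω₃, ω₄, ω₆ } ∪ { ω₂, ω₄ }
  (now 10)
Pass 2. New:
  { ω₅ }  = complement { ω₁, ω₂, ω₃, ω₄, ω₆ }
  { ω₂, ω₄, ω₅ }  = { ω₂, ω₅ } ∪ { ω₂, ω₄ }
  { ω₃, ω₅, ω₆ }  = complement { ω₁, ω₂, ω₄ }
  { ω₁, ω₂, ω₄, ω₅ }  = { ω₂, ω₅ } ∪ { ω₁, ω₂, ω₄ }
  { ω₁, ω₂, ω₃, ω₅, ω₆ }  = { ω₁, ω₃, ω₅, ω₆ } ∪ { ω₂, ω₅ }
  { ω₁, ω₃, ω₄, ω₅, ω₆ }  = { ω₁, ω₃, ω₅, ω₆ } ∪ { ω₁, ω₄ }
  { ω₂, ω₃, ω₄, ω₅, ω₆ }  = { ω₂, ω₄ } ∪ { ω₂, ω₃, ω₅, ω₆ }
  (now 17)
Pass 3: 6 new —
  { ω₁ }  = complement { ω₂, ω₃, ω₄, ω₅, ω₆ }
  { ω₂ }  = complement { ω₁, ω₃, ω₄, ω₅, ω₆ }
  { ω₄ }  = complement { ω₁, ω₂, ω₃, ω₅, ω₆ }
  { ω₃, ω₆ }  = complement { ω₁, ω₂, ω₄, ω₅ }
  { ω₁, ω₃, ω₆ }  = complement { ω₂, ω₄, ω₅ }
  { ω₁, ω₄, ω₅ }  = { ω₁, ω₄ } ∪ { ω₅ }
  (now 23)
Pass 4: +9 →
  { ω₁, ω₂ }  = { ω₁ } ∪ { ω₂ }
  { ω₁, ω₅ }  = { ω₁ } ∪ { ω₅ }
  { ω₄, ω₅ }  = { ω₅ } ∪ { ω₄ }
  { ω₁, ω₂, ω₅ }  = { ω₂, ω₅ } ∪ { ω₁ }
  { ω₂, ω₃, ω₆ }  = complement { ω₁, ω₄, ω₅ }
  { ω₃, ω₄, ω₆ }  = { ω₃, ω₆ } ∪ { ω₄ }
  { ω₁, ω₂, ω₃, ω₆ }  = { ω₁, ω₃, ω₆ } ∪ { ω₂ }
  { ω₂, ω₃, ω₄, ω₆ }  = { ω₃, ω₆ } ∪ { ω₂, ω₄ }
  { ω₃, ω₄, ω₅, ω₆ }  = { ω₃, ω₅, ω₆ } ∪ { ω₄ }
  (now 32)
Pass 5: stable.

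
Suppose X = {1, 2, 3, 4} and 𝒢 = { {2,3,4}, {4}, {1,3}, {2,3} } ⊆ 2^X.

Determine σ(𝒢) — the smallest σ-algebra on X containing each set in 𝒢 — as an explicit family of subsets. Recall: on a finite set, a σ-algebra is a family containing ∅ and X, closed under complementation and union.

σ(𝒢) = { ∅, {1}, {2}, {3}, {4}, {1,2}, {1,3}, {1,4}, {2,3}, {2,4}, {3,4}, {1,2,3}, {1,2,4}, {1,3,4}, {2,3,4}, X }

Trace:
Initial family (6 sets): { ∅, {4}, {1,3}, {2,3}, {2,3,4}, X }.
Pass 1: 5 new —
  {1}  = ᶜ of {2,3,4}
  {1,4}  = ᶜ of {2,3}
  {2,4}  = ᶜ of {1,3}
  {1,2,3}  = ᶜ of {4}
  {1,3,4}  = {1,3} ∪ {4}
  |family| = 11
Pass 2 adds 2:
  {2}  = ᶜ of {1,3,4}
  {1,2,4}  = {1,4} ∪ {2,4}
  |family| = 13
Pass 3 adds 2:
  {3}  = ᶜ of {1,2,4}
  {1,2}  = {2} ∪ {1}
  |family| = 15
Pass 4: 1 new —
  {3,4}  = ᶜ of {1,2}
  |family| = 16
Pass 5: closed — nothing new.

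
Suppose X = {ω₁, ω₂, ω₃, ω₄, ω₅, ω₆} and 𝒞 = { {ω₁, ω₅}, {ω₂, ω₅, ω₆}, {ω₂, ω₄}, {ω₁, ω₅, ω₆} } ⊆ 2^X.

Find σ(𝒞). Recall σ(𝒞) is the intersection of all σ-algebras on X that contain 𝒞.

Answer: σ(𝒞) = { {}, {ω₁}, {ω₂}, {ω₃}, {ω₄}, {ω₅}, {ω₆}, {ω₁, ω₂}, {ω₁, ω₃}, {ω₁, ω₄}, {ω₁, ω₅}, {ω₁, ω₆}, {ω₂, ω₃}, {ω₂, ω₄}, {ω₂, ω₅}, {ω₂, ω₆}, {ω₃, ω₄}, {ω₃, ω₅}, {ω₃, ω₆}, {ω₄, ω₅}, {ω₄, ω₆}, {ω₅, ω₆}, {ω₁, ω₂, ω₃}, {ω₁, ω₂, ω₄}, {ω₁, ω₂, ω₅}, {ω₁, ω₂, ω₆}, {ω₁, ω₃, ω₄}, {ω₁, ω₃, ω₅}, {ω₁, ω₃, ω₆}, {ω₁, ω₄, ω₅}, {ω₁, ω₄, ω₆}, {ω₁, ω₅, ω₆}, {ω₂, ω₃, ω₄}, {ω₂, ω₃, ω₅}, {ω₂, ω₃, ω₆}, {ω₂, ω₄, ω₅}, {ω₂, ω₄, ω₆}, {ω₂, ω₅, ω₆}, {ω₃, ω₄, ω₅}, {ω₃, ω₄, ω₆}, {ω₃, ω₅, ω₆}, {ω₄, ω₅, ω₆}, {ω₁, ω₂, ω₃, ω₄}, {ω₁, ω₂, ω₃, ω₅}, {ω₁, ω₂, ω₃, ω₆}, {ω₁, ω₂, ω₄, ω₅}, {ω₁, ω₂, ω₄, ω₆}, {ω₁, ω₂, ω₅, ω₆}, {ω₁, ω₃, ω₄, ω₅}, {ω₁, ω₃, ω₄, ω₆}, {ω₁, ω₃, ω₅, ω₆}, {ω₁, ω₄, ω₅, ω₆}, {ω₂, ω₃, ω₄, ω₅}, {ω₂, ω₃, ω₄, ω₆}, {ω₂, ω₃, ω₅, ω₆}, {ω₂, ω₄, ω₅, ω₆}, {ω₃, ω₄, ω₅, ω₆}, {ω₁, ω₂, ω₃, ω₄, ω₅}, {ω₁, ω₂, ω₃, ω₄, ω₆}, {ω₁, ω₂, ω₃, ω₅, ω₆}, {ω₁, ω₂, ω₄, ω₅, ω₆}, {ω₁, ω₃, ω₄, ω₅, ω₆}, {ω₂, ω₃, ω₄, ω₅, ω₆}, X }

Trace:
Begin from { {}, {ω₁, ω₅}, {ω₂, ω₄}, {ω₁, ω₅, ω₆}, {ω₂, ω₅, ω₆}, X } (that is, 𝒞 plus ∅ and X).
Step 1: 8 new —
  {ω₁, ω₃, ω₄}  = {ω₂, ω₅, ω₆}ᶜ
  {ω₂, ω₃, ω₄}  = {ω₁, ω₅, ω₆}ᶜ
  {ω₁, ω₂, ω₄, ω₅}  = {ω₁, ω₅} ∪ {ω₂, ω₄}
  {ω₁, ω₂, ω₅, ω₆}  = {ω₁, ω₅, ω₆} ∪ {ω₂, ω₅, ω₆}
  {ω₁, ω₃, ω₅, ω₆}  = {ω₂, ω₄}ᶜ
  {ω₂, ω₃, ω₄, ω₆}  = {ω₁, ω₅}ᶜ
  {ω₂, ω₄, ω₅, ω₆}  = {ω₂, ω₅, ω₆} ∪ {ω₂, ω₄}
  {ω₁, ω₂, ω₄, ω₅, ω₆}  = {ω₁, ω₅, ω₆} ∪ {ω₂, ω₄}
  (now 14)
Step 2 adds 11:
  {ω₃}  = {ω₁, ω₂, ω₄, ω₅, ω₆}ᶜ
  {ω₁, ω₃}  = {ω₂, ω₄, ω₅, ω₆}ᶜ
  {ω₃, ω₄}  = {ω₁, ω₂, ω₅, ω₆}ᶜ
  {ω₃, ω₆}  = {ω₁, ω₂, ω₄, ω₅}ᶜ
  {ω₁, ω₂, ω₃, ω₄}  = {ω₂, ω₃, ω₄} ∪ {ω₁, ω₃, ω₄}
  {ω₁, ω₃, ω₄, ω₅}  = {ω₁, ω₃, ω₄} ∪ {ω₁, ω₅}
  {ω₁, ω₂, ω₃, ω₄, ω₅}  = {ω₂, ω₃, ω₄} ∪ {ω₁, ω₂, ω₄, ω₅}
  {ω₁, ω₂, ω₃, ω₄, ω₆}  = {ω₁, ω₃, ω₄} ∪ {ω₂, ω₃, ω₄, ω₆}
  {ω₁, ω₂, ω₃, ω₅, ω₆}  = {ω₁, ω₃, ω₅, ω₆} ∪ {ω₂, ω₅, ω₆}
  {ω₁, ω₃, ω₄, ω₅, ω₆}  = {ω₁, ω₃, ω₅, ω₆} ∪ {ω₁, ω₃, ω₄}
  {ω₂, ω₃, ω₄, ω₅, ω₆}  = {ω₂, ω₃, ω₄} ∪ {ω₂, ω₅, ω₆}
  (now 25)
Step 3: 12 new —
  {ω₁}  = {ω₂, ω₃, ω₄, ω₅, ω₆}ᶜ
  {ω₂}  = {ω₁, ω₃, ω₄, ω₅, ω₆}ᶜ
  {ω₄}  = {ω₁, ω₂, ω₃, ω₅, ω₆}ᶜ
  {ω₅}  = {ω₁, ω₂, ω₃, ω₄, ω₆}ᶜ
  {ω₆}  = {ω₁, ω₂, ω₃, ω₄, ω₅}ᶜ
  {ω₂, ω₆}  = {ω₁, ω₃, ω₄, ω₅}ᶜ
  {ω₅, ω₆}  = {ω₁, ω₂, ω₃, ω₄}ᶜ
  {ω₁, ω₃, ω₅}  = {ω₁, ω₃} ∪ {ω₁, ω₅}
  {ω₁, ω₃, ω₆}  = {ω₁, ω₃} ∪ {ω₃, ω₆}
  {ω₃, ω₄, ω₆}  = {ω₃, ω₄} ∪ {ω₃, ω₆}
  {ω₁, ω₃, ω₄, ω₆}  = {ω₁, ω₃, ω₄} ∪ {ω₃, ω₆}
  {ω₂, ω₃, ω₅, ω₆}  = {ω₂, ω₅, ω₆} ∪ {ω₃}
  (now 37)
Step 4: +24 →
  {ω₁, ω₂}  = {ω₁} ∪ {ω₂}
  {ω₁, ω₄}  = {ω₂, ω₃, ω₅, ω₆}ᶜ
  {ω₁, ω₆}  = {ω₁} ∪ {ω₆}
  {ω₂, ω₃}  = {ω₂} ∪ {ω₃}
  {ω₂, ω₅}  = {ω₁, ω₃, ω₄, ω₆}ᶜ
  {ω₃, ω₅}  = {ω₅} ∪ {ω₃}
  {ω₄, ω₅}  = {ω₅} ∪ {ω₄}
  {ω₄, ω₆}  = {ω₆} ∪ {ω₄}
  {ω₁, ω₂, ω₃}  = {ω₂} ∪ {ω₁, ω₃}
  {ω₁, ω₂, ω₄}  = {ω₁} ∪ {ω₂, ω₄}
  {ω₁, ω₂, ω₅}  = {ω₃, ω₄, ω₆}ᶜ
  {ω₁, ω₂, ω₆}  = {ω₁} ∪ {ω₂, ω₆}
  {ω₁, ω₄, ω₅}  = {ω₁, ω₅} ∪ {ω₄}
  {ω₂, ω₃, ω₆}  = {ω₂} ∪ {ω₃, ω₆}
  {ω₂, ω₄, ω₅}  = {ω₁, ω₃, ω₆}ᶜ
  {ω₂, ω₄, ω₆}  = {ω₁, ω₃, ω₅}ᶜ
  {ω₃, ω₄, ω₅}  = {ω₃, ω₄} ∪ {ω₅}
  {ω₃, ω₅, ω₆}  = {ω₅, ω₆} ∪ {ω₃}
  {ω₄, ω₅, ω₆}  = {ω₅, ω₆} ∪ {ω₄}
  {ω₁, ω₂, ω₃, ω₅}  = {ω₁, ω₃, ω₅} ∪ {ω₂}
  {ω₁, ω₂, ω₃, ω₆}  = {ω₁, ω₃, ω₆} ∪ {ω₂}
  {ω₁, ω₄, ω₅, ω₆}  = {ω₁, ω₅, ω₆} ∪ {ω₄}
  {ω₂, ω₃, ω₄, ω₅}  = {ω₅} ∪ {ω₂, ω₃, ω₄}
  {ω₃, ω₄, ω₅, ω₆}  = {ω₃, ω₄} ∪ {ω₅, ω₆}
  (now 61)
Step 5. New:
  {ω₁, ω₄, ω₆}  = {ω₁, ω₆} ∪ {ω₁, ω₄}
  {ω₂, ω₃, ω₅}  = {ω₂, ω₅} ∪ {ω₃, ω₅}
  {ω₁, ω₂, ω₄, ω₆}  = {ω₃, ω₅}ᶜ
  (now 64)
Step 6: stable.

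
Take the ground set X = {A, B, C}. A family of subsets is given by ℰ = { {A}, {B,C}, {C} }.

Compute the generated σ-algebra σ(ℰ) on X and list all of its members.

Answer: σ(ℰ) = { {}, {A}, {B}, {C}, {A,B}, {A,C}, {B,C}, X }

Working:
Start: ℰ ∪ {∅, X} = { {}, {A}, {C}, {B,C}, X }.
Iteration 1. New:
  {A,B}  = {C}ᶜ
  {A,C}  = {C} ∪ {A}
Iteration 2: +1 →
  {B}  = {A,C}ᶜ
Iteration 3: no new sets; the family is a σ-algebra.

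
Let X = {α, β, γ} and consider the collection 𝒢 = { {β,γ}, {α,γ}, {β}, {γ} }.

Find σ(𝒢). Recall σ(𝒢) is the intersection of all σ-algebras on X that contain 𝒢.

Start: 𝒢 ∪ {∅, X} = { {}, {β}, {γ}, {α,γ}, {β,γ}, X }.
Step 1 (2 new):
  {α}  = X∖{β,γ}
  {α,β}  = X∖{γ}
  |family| = 8
Step 2: already closed under ᶜ and ∪.

Therefore σ(𝒢) = { {}, {α}, {β}, {γ}, {α,β}, {α,γ}, {β,γ}, X } (|σ(𝒢)| = 8).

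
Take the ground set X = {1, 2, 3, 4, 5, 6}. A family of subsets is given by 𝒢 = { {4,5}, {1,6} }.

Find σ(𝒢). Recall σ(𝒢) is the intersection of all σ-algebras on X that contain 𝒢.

|σ(𝒢)| = 8.  σ(𝒢) = { {}, {1,6}, {2,3}, {4,5}, {1,2,3,6}, {1,4,5,6}, {2,3,4,5}, X }

Check:
Initial family (4 sets): { {}, {1,6}, {4,5}, X }.
Pass 1: 3 new —
  {1,2,3,6}  = complement {4,5}
  {1,4,5,6}  = {4,5} ∪ {1,6}
  {2,3,4,5}  = complement {1,6}
  |family| = 7
Pass 2: 1 new —
  {2,3}  = complement {1,4,5,6}
  |family| = 8
Pass 3: no new sets; the family is a σ-algebra.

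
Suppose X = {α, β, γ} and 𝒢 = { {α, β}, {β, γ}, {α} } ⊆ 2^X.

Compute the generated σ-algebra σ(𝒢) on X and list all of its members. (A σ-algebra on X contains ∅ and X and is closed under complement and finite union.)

Start: 𝒢 ∪ {∅, X} = { {}, {α}, {α, β}, {β, γ}, X }.
Step 1: 1 new —
  {γ}  = ᶜ of {α, β}
  |family| = 6
Step 2: +1 →
  {α, γ}  = {γ} ∪ {α}
  |family| = 7
Step 3. New:
  {β}  = ᶜ of {α, γ}
  |family| = 8
Step 4: no new sets; the family is a σ-algebra.

|σ(𝒢)| = 8.  σ(𝒢) = { {}, {α}, {β}, {γ}, {α, β}, {α, γ}, {β, γ}, X }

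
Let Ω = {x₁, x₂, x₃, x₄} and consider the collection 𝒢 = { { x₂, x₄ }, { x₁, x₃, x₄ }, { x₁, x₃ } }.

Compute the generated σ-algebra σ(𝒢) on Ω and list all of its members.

Answer: σ(𝒢) = { {  }, { x₂ }, { x₄ }, { x₁, x₃ }, { x₂, x₄ }, { x₁, x₂, x₃ }, { x₁, x₃, x₄ }, Ω }

Trace:
Take S₀ = 𝒢 ∪ {∅, Ω} = { {  }, { x₁, x₃ }, { x₂, x₄ }, { x₁, x₃, x₄ }, Ω }.
Step 1 (1 new):
  { x₂ }  = complement { x₁, x₃, x₄ }
  [6 total]
Step 2 adds 1:
  { x₁, x₂, x₃ }  = { x₂ } ∪ { x₁, x₃ }
  [7 total]
Step 3: +1 →
  { x₄ }  = complement { x₁, x₂, x₃ }
  [8 total]
Step 4: closed — nothing new.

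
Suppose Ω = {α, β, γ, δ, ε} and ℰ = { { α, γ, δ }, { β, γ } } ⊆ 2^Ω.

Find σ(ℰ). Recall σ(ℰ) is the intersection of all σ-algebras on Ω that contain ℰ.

Seed the family with ℰ together with ∅ and Ω: { {}, { β, γ }, { α, γ, δ }, Ω }.
Iteration 1: +3 →
  { β, ε }  = ᶜ of { α, γ, δ }
  { α, δ, ε }  = ᶜ of { β, γ }
  { α, β, γ, δ }  = { β, γ } ∪ { α, γ, δ }
  |family| = 7
Iteration 2 (4 new):
  { ε }  = ᶜ of { α, β, γ, δ }
  { β, γ, ε }  = { β, ε } ∪ { β, γ }
  { α, β, δ, ε }  = { α, δ, ε } ∪ { β, ε }
  { α, γ, δ, ε }  = { α, δ, ε } ∪ { α, γ, δ }
  |family| = 11
Iteration 3: 3 new —
  { β }  = ᶜ of { α, γ, δ, ε }
  { γ }  = ᶜ of { α, β, δ, ε }
  { α, δ }  = ᶜ of { β, γ, ε }
  |family| = 14
Iteration 4 (2 new):
  { γ, ε }  = { γ } ∪ { ε }
  { α, β, δ }  = { α, δ } ∪ { β }
  |family| = 16
Iteration 5 adds nothing — fixpoint reached.

Therefore σ(ℰ) = { {}, { β }, { γ }, { ε }, { α, δ }, { β, γ }, { β, ε }, { γ, ε }, { α, β, δ }, { α, γ, δ }, { α, δ, ε }, { β, γ, ε }, { α, β, γ, δ }, { α, β, δ, ε }, { α, γ, δ, ε }, Ω } (|σ(ℰ)| = 16).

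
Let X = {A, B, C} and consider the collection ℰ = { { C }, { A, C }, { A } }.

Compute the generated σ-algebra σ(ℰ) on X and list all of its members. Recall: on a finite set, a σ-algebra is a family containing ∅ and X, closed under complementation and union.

Answer: σ(ℰ) = { {  }, { A }, { B }, { C }, { A, B }, { A, C }, { B, C }, X }

Working:
Take S₀ = ℰ ∪ {∅, X} = { {  }, { A }, { C }, { A, C }, X }.
Pass 1: 3 new —
  { B }  = ᶜ of { A, C }
  { A, B }  = ᶜ of { C }
  { B, C }  = ᶜ of { A }
  (now 8)
After Pass 2 the family is unchanged; done.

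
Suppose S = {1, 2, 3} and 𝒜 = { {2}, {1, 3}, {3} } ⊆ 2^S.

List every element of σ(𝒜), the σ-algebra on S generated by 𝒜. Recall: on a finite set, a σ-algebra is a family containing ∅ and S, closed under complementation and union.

Seed the family with 𝒜 together with ∅ and S: { ∅, {2}, {3}, {1, 3}, S }.
Round 1: 2 new —
  {1, 2}  = S∖{3}
  {2, 3}  = {3} ∪ {2}
  — 7 sets.
Round 2 adds 1:
  {1}  = S∖{2, 3}
  — 8 sets.
Round 3: already closed under ᶜ and ∪.

Therefore σ(𝒜) = { ∅, {1}, {2}, {3}, {1, 2}, {1, 3}, {2, 3}, S } (|σ(𝒜)| = 8).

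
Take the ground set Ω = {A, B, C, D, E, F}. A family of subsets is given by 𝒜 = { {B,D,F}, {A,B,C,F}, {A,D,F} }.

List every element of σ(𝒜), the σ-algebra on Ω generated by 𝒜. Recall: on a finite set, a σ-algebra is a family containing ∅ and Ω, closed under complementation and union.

Initial family (5 sets): { {}, {A,D,F}, {B,D,F}, {A,B,C,F}, Ω }.
Step 1: +5 →
  {D,E}  = complement {A,B,C,F}
  {A,C,E}  = complement {B,D,F}
  {B,C,E}  = complement {A,D,F}
  {A,B,D,F}  = {B,D,F} ∪ {A,D,F}
  {A,B,C,D,F}  = {B,D,F} ∪ {A,B,C,F}
  |family| = 10
Step 2: +11 →
  {E}  = complement {A,B,C,D,F}
  {C,E}  = complement {A,B,D,F}
  {A,B,C,E}  = {A,C,E} ∪ {B,C,E}
  {A,C,D,E}  = {A,C,E} ∪ {D,E}
  {A,D,E,F}  = {A,D,F} ∪ {D,E}
  {B,C,D,E}  = {D,E} ∪ {B,C,E}
  {B,D,E,F}  = {B,D,F} ∪ {D,E}
  {A,B,C,E,F}  = {A,C,E} ∪ {A,B,C,F}
  {A,B,D,E,F}  = {A,B,D,F} ∪ {D,E}
  {A,C,D,E,F}  = {A,C,E} ∪ {A,D,F}
  {B,C,D,E,F}  = {B,D,F} ∪ {B,C,E}
  |family| = 21
Step 3: +11 →
  {A}  = complement {B,C,D,E,F}
  {B}  = complement {A,C,D,E,F}
  {C}  = complement {A,B,D,E,F}
  {D}  = complement {A,B,C,E,F}
  {A,C}  = complement {B,D,E,F}
  {A,F}  = complement {B,C,D,E}
  {B,C}  = complement {A,D,E,F}
  {B,F}  = complement {A,C,D,E}
  {D,F}  = complement {A,B,C,E}
  {C,D,E}  = {D,E} ∪ {C,E}
  {A,B,C,D,E}  = {A,C,E} ∪ {B,C,D,E}
  |family| = 32
Step 4 adds 24:
  {F}  = complement {A,B,C,D,E}
  {A,B}  = {A} ∪ {B}
  {A,D}  = {A} ∪ {D}
  {A,E}  = {A} ∪ {E}
  {B,D}  = {B} ∪ {D}
  {B,E}  = {B} ∪ {E}
  {C,D}  = {C} ∪ {D}
  {A,B,C}  = {A} ∪ {B,C}
  {A,B,F}  = complement {C,D,E}
  {A,C,D}  = {A,C} ∪ {D}
  {A,C,F}  = {A,F} ∪ {C}
  {A,D,E}  = {A} ∪ {D,E}
  {A,E,F}  = {A,F} ∪ {E}
  {B,C,D}  = {B,C} ∪ {D}
  {B,C,F}  = {B,F} ∪ {C}
  {B,D,E}  = {B} ∪ {D,E}
  {B,E,F}  = {B,F} ∪ {E}
  {C,D,F}  = {C} ∪ {D,F}
  {D,E,F}  = {E} ∪ {D,F}
  {A,C,D,F}  = {A,D,F} ∪ {C}
  {A,C,E,F}  = {A,F} ∪ {A,C,E}
  {B,C,D,F}  = {B,D,F} ∪ {C}
  {B,C,E,F}  = {B,F} ∪ {B,C,E}
  {C,D,E,F}  = {C,D,E} ∪ {D,F}
  |family| = 56
Step 5: +8 →
  {C,F}  = {F} ∪ {C}
  {E,F}  = {F} ∪ {E}
  {A,B,D}  = {B} ∪ {A,D}
  {A,B,E}  = complement {C,D,F}
  {C,E,F}  = {C,E} ∪ {F}
  {A,B,C,D}  = {C,D} ∪ {A,B,C}
  {A,B,D,E}  = {B,E} ∪ {A,D}
  {A,B,E,F}  = complement {C,D}
  |family| = 64
After Step 6 the family is unchanged; done.

|σ(𝒜)| = 64.  σ(𝒜) = { {}, {A}, {B}, {C}, {D}, {E}, {F}, {A,B}, {A,C}, {A,D}, {A,E}, {A,F}, {B,C}, {B,D}, {B,E}, {B,F}, {C,D}, {C,E}, {C,F}, {D,E}, {D,F}, {E,F}, {A,B,C}, {A,B,D}, {A,B,E}, {A,B,F}, {A,C,D}, {A,C,E}, {A,C,F}, {A,D,E}, {A,D,F}, {A,E,F}, {B,C,D}, {B,C,E}, {B,C,F}, {B,D,E}, {B,D,F}, {B,E,F}, {C,D,E}, {C,D,F}, {C,E,F}, {D,E,F}, {A,B,C,D}, {A,B,C,E}, {A,B,C,F}, {A,B,D,E}, {A,B,D,F}, {A,B,E,F}, {A,C,D,E}, {A,C,D,F}, {A,C,E,F}, {A,D,E,F}, {B,C,D,E}, {B,C,D,F}, {B,C,E,F}, {B,D,E,F}, {C,D,E,F}, {A,B,C,D,E}, {A,B,C,D,F}, {A,B,C,E,F}, {A,B,D,E,F}, {A,C,D,E,F}, {B,C,D,E,F}, Ω }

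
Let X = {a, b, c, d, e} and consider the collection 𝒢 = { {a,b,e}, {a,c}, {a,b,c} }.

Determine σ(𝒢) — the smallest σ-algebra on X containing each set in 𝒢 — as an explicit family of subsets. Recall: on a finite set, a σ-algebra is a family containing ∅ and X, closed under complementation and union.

Initial family (5 sets): { {}, {a,c}, {a,b,c}, {a,b,e}, X }.
Pass 1: +4 →
  {c,d}  = {a,b,e}ᶜ
  {d,e}  = {a,b,c}ᶜ
  {b,d,e}  = {a,c}ᶜ
  {a,b,c,e}  = {a,b,e} ∪ {a,b,c}
Pass 2. New:
  {d}  = {a,b,c,e}ᶜ
  {a,c,d}  = {c,d} ∪ {a,c}
  {c,d,e}  = {c,d} ∪ {d,e}
  {a,b,c,d}  = {c,d} ∪ {a,b,c}
  {a,b,d,e}  = {d,e} ∪ {a,b,e}
  {a,c,d,e}  = {d,e} ∪ {a,c}
  {b,c,d,e}  = {c,d} ∪ {b,d,e}
Pass 3 adds 6:
  {a}  = {b,c,d,e}ᶜ
  {b}  = {a,c,d,e}ᶜ
  {c}  = {a,b,d,e}ᶜ
  {e}  = {a,b,c,d}ᶜ
  {a,b}  = {c,d,e}ᶜ
  {b,e}  = {a,c,d}ᶜ
Pass 4. New:
  {a,d}  = {d} ∪ {a}
  {a,e}  = {e} ∪ {a}
  {b,c}  = {b} ∪ {c}
  {b,d}  = {b} ∪ {d}
  {c,e}  = {e} ∪ {c}
  {a,b,d}  = {a,b} ∪ {d}
  {a,c,e}  = {e} ∪ {a,c}
  {a,d,e}  = {d,e} ∪ {a}
  {b,c,d}  = {c,d} ∪ {b}
  {b,c,e}  = {b,e} ∪ {c}
After Pass 5 the family is unchanged; done.

Therefore σ(𝒢) = { {}, {a}, {b}, {c}, {d}, {e}, {a,b}, {a,c}, {a,d}, {a,e}, {b,c}, {b,d}, {b,e}, {c,d}, {c,e}, {d,e}, {a,b,c}, {a,b,d}, {a,b,e}, {a,c,d}, {a,c,e}, {a,d,e}, {b,c,d}, {b,c,e}, {b,d,e}, {c,d,e}, {a,b,c,d}, {a,b,c,e}, {a,b,d,e}, {a,c,d,e}, {b,c,d,e}, X } (|σ(𝒢)| = 32).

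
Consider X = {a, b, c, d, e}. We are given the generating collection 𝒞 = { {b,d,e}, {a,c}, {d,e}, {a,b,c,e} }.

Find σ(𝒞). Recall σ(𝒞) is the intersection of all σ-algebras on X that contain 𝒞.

Answer: σ(𝒞) = { {}, {b}, {d}, {e}, {a,c}, {b,d}, {b,e}, {d,e}, {a,b,c}, {a,c,d}, {a,c,e}, {b,d,e}, {a,b,c,d}, {a,b,c,e}, {a,c,d,e}, X }

Working:
Start: 𝒞 ∪ {∅, X} = { {}, {a,c}, {d,e}, {b,d,e}, {a,b,c,e}, X }.
Iteration 1: 3 new —
  {d}  = X∖{a,b,c,e}
  {a,b,c}  = X∖{d,e}
  {a,c,d,e}  = {d,e} ∪ {a,c}
  |family| = 9
Iteration 2 (3 new):
  {b}  = X∖{a,c,d,e}
  {a,c,d}  = {a,c} ∪ {d}
  {a,b,c,d}  = {a,b,c} ∪ {d}
  |family| = 12
Iteration 3 (3 new):
  {e}  = X∖{a,b,c,d}
  {b,d}  = {d} ∪ {b}
  {b,e}  = X∖{a,c,d}
  |family| = 15
Iteration 4 (1 new):
  {a,c,e}  = X∖{b,d}
  |family| = 16
Iteration 5: stable.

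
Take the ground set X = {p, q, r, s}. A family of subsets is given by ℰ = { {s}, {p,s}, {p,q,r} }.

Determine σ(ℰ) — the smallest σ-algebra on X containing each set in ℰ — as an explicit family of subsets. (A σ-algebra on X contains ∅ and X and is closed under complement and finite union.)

Take S₀ = ℰ ∪ {∅, X} = { {}, {s}, {p,s}, {p,q,r}, X }.
Iteration 1: +1 →
  {q,r}  = complement {p,s}
  [6 total]
Iteration 2. New:
  {q,r,s}  = {s} ∪ {q,r}
  [7 total]
Iteration 3: +1 →
  {p}  = complement {q,r,s}
  [8 total]
Iteration 4: stable.

σ(ℰ) = { {}, {p}, {s}, {p,s}, {q,r}, {p,q,r}, {q,r,s}, X }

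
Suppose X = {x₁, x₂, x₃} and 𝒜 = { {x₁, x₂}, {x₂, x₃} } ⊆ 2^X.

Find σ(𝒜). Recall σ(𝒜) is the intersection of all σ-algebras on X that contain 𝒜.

Initial family (4 sets): { {}, {x₁, x₂}, {x₂, x₃}, X }.
Iteration 1. New:
  {x₁}  = ᶜ of {x₂, x₃}
  {x₃}  = ᶜ of {x₁, x₂}
  — 6 sets.
Iteration 2. New:
  {x₁, x₃}  = {x₃} ∪ {x₁}
  — 7 sets.
Iteration 3: 1 new —
  {x₂}  = ᶜ of {x₁, x₃}
  — 8 sets.
Iteration 4: stable.

|σ(𝒜)| = 8.  σ(𝒜) = { {}, {x₁}, {x₂}, {x₃}, {x₁, x₂}, {x₁, x₃}, {x₂, x₃}, X }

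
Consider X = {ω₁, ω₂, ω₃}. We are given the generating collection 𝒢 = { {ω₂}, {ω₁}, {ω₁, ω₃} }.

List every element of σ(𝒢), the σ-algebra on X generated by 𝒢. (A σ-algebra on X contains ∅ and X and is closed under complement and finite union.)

Begin from { {}, {ω₁}, {ω₂}, {ω₁, ω₃}, X } (that is, 𝒢 plus ∅ and X).
Iteration 1. New:
  {ω₁, ω₂}  = {ω₂} ∪ {ω₁}
  {ω₂, ω₃}  = complement {ω₁}
Iteration 2 (1 new):
  {ω₃}  = complement {ω₁, ω₂}
Iteration 3: no new sets; the family is a σ-algebra.

Hence σ(𝒢) has 8 members: { {}, {ω₁}, {ω₂}, {ω₃}, {ω₁, ω₂}, {ω₁, ω₃}, {ω₂, ω₃}, X }.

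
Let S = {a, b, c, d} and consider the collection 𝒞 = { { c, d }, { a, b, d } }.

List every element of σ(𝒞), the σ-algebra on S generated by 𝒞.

σ(𝒞) (8 sets): { ∅, { c }, { d }, { a, b }, { c, d }, { a, b, c }, { a, b, d }, S }

Working:
Start: 𝒞 ∪ {∅, S} = { ∅, { c, d }, { a, b, d }, S }.
Round 1: +2 →
  { c }  = ᶜ of { a, b, d }
  { a, b }  = ᶜ of { c, d }
  (now 6)
Round 2 adds 1:
  { a, b, c }  = { c } ∪ { a, b }
  (now 7)
Round 3: 1 new —
  { d }  = ᶜ of { a, b, c }
  (now 8)
After Round 4 the family is unchanged; done.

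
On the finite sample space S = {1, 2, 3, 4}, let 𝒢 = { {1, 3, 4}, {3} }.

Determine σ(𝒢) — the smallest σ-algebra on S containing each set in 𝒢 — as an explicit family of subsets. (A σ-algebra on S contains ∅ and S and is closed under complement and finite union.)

Initial family (4 sets): { ∅, {3}, {1, 3, 4}, S }.
Pass 1 (2 new):
  {2}  = {1, 3, 4}ᶜ
  {1, 2, 4}  = {3}ᶜ
Pass 2 adds 1:
  {2, 3}  = {3} ∪ {2}
Pass 3 adds 1:
  {1, 4}  = {2, 3}ᶜ
Pass 4: already closed under ᶜ and ∪.

|σ(𝒢)| = 8.  σ(𝒢) = { ∅, {2}, {3}, {1, 4}, {2, 3}, {1, 2, 4}, {1, 3, 4}, S }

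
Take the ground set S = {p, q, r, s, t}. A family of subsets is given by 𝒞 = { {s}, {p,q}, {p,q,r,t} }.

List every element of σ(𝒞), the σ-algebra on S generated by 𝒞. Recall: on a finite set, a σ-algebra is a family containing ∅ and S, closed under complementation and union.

Start: 𝒞 ∪ {∅, S} = { ∅, {s}, {p,q}, {p,q,r,t}, S }.
Round 1 (2 new):
  {p,q,s}  = {p,q} ∪ {s}
  {r,s,t}  = S∖{p,q}
Round 2. New:
  {r,t}  = S∖{p,q,s}
Round 3 adds nothing — fixpoint reached.

Therefore σ(𝒞) = { ∅, {s}, {p,q}, {r,t}, {p,q,s}, {r,s,t}, {p,q,r,t}, S } (|σ(𝒞)| = 8).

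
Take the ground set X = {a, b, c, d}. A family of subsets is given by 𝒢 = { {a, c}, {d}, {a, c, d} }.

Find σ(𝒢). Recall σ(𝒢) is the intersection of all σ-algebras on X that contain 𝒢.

Answer: σ(𝒢) = { {}, {b}, {d}, {a, c}, {b, d}, {a, b, c}, {a, c, d}, X }

Check:
Take S₀ = 𝒢 ∪ {∅, X} = { {}, {d}, {a, c}, {a, c, d}, X }.
Round 1 adds 3:
  {b}  = ᶜ of {a, c, d}
  {b, d}  = ᶜ of {a, c}
  {a, b, c}  = ᶜ of {d}
Round 2: closed — nothing new.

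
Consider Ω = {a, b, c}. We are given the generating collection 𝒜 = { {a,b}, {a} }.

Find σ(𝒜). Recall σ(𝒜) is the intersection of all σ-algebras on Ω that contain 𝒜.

σ(𝒜) (8 sets): { {}, {a}, {b}, {c}, {a,b}, {a,c}, {b,c}, Ω }

Working:
Start: 𝒜 ∪ {∅, Ω} = { {}, {a}, {a,b}, Ω }.
Step 1: +2 →
  {c}  = complement {a,b}
  {b,c}  = complement {a}
  [6 total]
Step 2: +1 →
  {a,c}  = {c} ∪ {a}
  [7 total]
Step 3 (1 new):
  {b}  = complement {a,c}
  [8 total]
Step 4: already closed under ᶜ and ∪.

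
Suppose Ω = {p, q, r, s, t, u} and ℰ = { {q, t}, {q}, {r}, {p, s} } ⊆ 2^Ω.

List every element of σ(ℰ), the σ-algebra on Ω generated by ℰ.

σ(ℰ) (32 sets): { {}, {q}, {r}, {t}, {u}, {p, s}, {q, r}, {q, t}, {q, u}, {r, t}, {r, u}, {t, u}, {p, q, s}, {p, r, s}, {p, s, t}, {p, s, u}, {q, r, t}, {q, r, u}, {q, t, u}, {r, t, u}, {p, q, r, s}, {p, q, s, t}, {p, q, s, u}, {p, r, s, t}, {p, r, s, u}, {p, s, t, u}, {q, r, t, u}, {p, q, r, s, t}, {p, q, r, s, u}, {p, q, s, t, u}, {p, r, s, t, u}, Ω }

Check:
Seed the family with ℰ together with ∅ and Ω: { {}, {q}, {r}, {p, s}, {q, t}, Ω }.
Iteration 1: +9 →
  {q, r}  = {r} ∪ {q}
  {p, q, s}  = {p, s} ∪ {q}
  {p, r, s}  = {r} ∪ {p, s}
  {q, r, t}  = {r} ∪ {q, t}
  {p, q, s, t}  = {q, t} ∪ {p, s}
  {p, r, s, u}  = complement {q, t}
  {q, r, t, u}  = complement {p, s}
  {p, q, s, t, u}  = complement {r}
  {p, r, s, t, u}  = complement {q}
  (now 15)
Iteration 2 (8 new):
  {r, u}  = complement {p, q, s, t}
  {p, s, u}  = complement {q, r, t}
  {q, t, u}  = complement {p, r, s}
  {r, t, u}  = complement {p, q, s}
  {p, q, r, s}  = {q} ∪ {p, r, s}
  {p, s, t, u}  = complement {q, r}
  {p, q, r, s, t}  = {q, t} ∪ {p, r, s}
  {p, q, r, s, u}  = {q} ∪ {p, r, s, u}
  (now 23)
Iteration 3: 5 new —
  {t}  = complement {p, q, r, s, u}
  {u}  = complement {p, q, r, s, t}
  {t, u}  = complement {p, q, r, s}
  {q, r, u}  = {q} ∪ {r, u}
  {p, q, s, u}  = {q} ∪ {p, s, u}
  (now 28)
Iteration 4 (4 new):
  {q, u}  = {q} ∪ {u}
  {r, t}  = complement {p, q, s, u}
  {p, s, t}  = complement {q, r, u}
  {p, r, s, t}  = {t} ∪ {p, r, s}
  (now 32)
Iteration 5: already closed under ᶜ and ∪.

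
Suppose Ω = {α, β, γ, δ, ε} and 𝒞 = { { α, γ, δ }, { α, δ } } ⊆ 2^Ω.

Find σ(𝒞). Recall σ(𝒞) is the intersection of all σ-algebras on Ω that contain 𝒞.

Answer: σ(𝒞) = { {}, { γ }, { α, δ }, { β, ε }, { α, γ, δ }, { β, γ, ε }, { α, β, δ, ε }, Ω }

Trace:
Take S₀ = 𝒞 ∪ {∅, Ω} = { {}, { α, δ }, { α, γ, δ }, Ω }.
Round 1. New:
  { β, ε }  = ᶜ of { α, γ, δ }
  { β, γ, ε }  = ᶜ of { α, δ }
  |family| = 6
Round 2: 1 new —
  { α, β, δ, ε }  = { β, ε } ∪ { α, δ }
  |family| = 7
Round 3. New:
  { γ }  = ᶜ of { α, β, δ, ε }
  |family| = 8
Round 4: closed — nothing new.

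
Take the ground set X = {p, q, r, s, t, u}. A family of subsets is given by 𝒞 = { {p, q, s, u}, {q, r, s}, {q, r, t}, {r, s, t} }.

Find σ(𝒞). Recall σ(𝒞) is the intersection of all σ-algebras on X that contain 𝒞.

Initial family (6 sets): { {}, {q, r, s}, {q, r, t}, {r, s, t}, {p, q, s, u}, X }.
Iteration 1: 6 new —
  {r, t}  = ᶜ of {p, q, s, u}
  {p, q, u}  = ᶜ of {r, s, t}
  {p, s, u}  = ᶜ of {q, r, t}
  {p, t, u}  = ᶜ of {q, r, s}
  {q, r, s, t}  = {r, s, t} ∪ {q, r, t}
  {p, q, r, s, u}  = {q, r, s} ∪ {p, q, s, u}
  (now 12)
Iteration 2 (8 new):
  {t}  = ᶜ of {p, q, r, s, u}
  {p, u}  = ᶜ of {q, r, s, t}
  {p, q, t, u}  = {p, t, u} ∪ {p, q, u}
  {p, r, t, u}  = {p, t, u} ∪ {r, t}
  {p, s, t, u}  = {p, s, u} ∪ {p, t, u}
  {p, q, r, t, u}  = {q, r, t} ∪ {p, t, u}
  {p, q, s, t, u}  = {p, q, s, u} ∪ {p, t, u}
  {p, r, s, t, u}  = {r, s, t} ∪ {p, s, u}
  (now 20)
Iteration 3 (6 new):
  {q}  = ᶜ of {p, r, s, t, u}
  {r}  = ᶜ of {p, q, s, t, u}
  {s}  = ᶜ of {p, q, r, t, u}
  {q, r}  = ᶜ of {p, s, t, u}
  {q, s}  = ᶜ of {p, r, t, u}
  {r, s}  = ᶜ of {p, q, t, u}
  (now 26)
Iteration 4 adds 6:
  {q, t}  = {q} ∪ {t}
  {s, t}  = {t} ∪ {s}
  {p, r, u}  = {p, u} ∪ {r}
  {q, s, t}  = {t} ∪ {q, s}
  {p, q, r, u}  = {p, u} ∪ {q, r}
  {p, r, s, u}  = {r, s} ∪ {p, u}
  (now 32)
Iteration 5: already closed under ᶜ and ∪.

σ(𝒞) = { {}, {q}, {r}, {s}, {t}, {p, u}, {q, r}, {q, s}, {q, t}, {r, s}, {r, t}, {s, t}, {p, q, u}, {p, r, u}, {p, s, u}, {p, t, u}, {q, r, s}, {q, r, t}, {q, s, t}, {r, s, t}, {p, q, r, u}, {p, q, s, u}, {p, q, t, u}, {p, r, s, u}, {p, r, t, u}, {p, s, t, u}, {q, r, s, t}, {p, q, r, s, u}, {p, q, r, t, u}, {p, q, s, t, u}, {p, r, s, t, u}, X }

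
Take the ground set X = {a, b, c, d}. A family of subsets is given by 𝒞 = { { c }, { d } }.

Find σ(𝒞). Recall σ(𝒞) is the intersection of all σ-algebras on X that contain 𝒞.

σ(𝒞) = { {}, { c }, { d }, { a, b }, { c, d }, { a, b, c }, { a, b, d }, X }

Derivation:
Initial family (4 sets): { {}, { c }, { d }, X }.
Pass 1 adds 3:
  { c, d }  = { c } ∪ { d }
  { a, b, c }  = complement { d }
  { a, b, d }  = complement { c }
  — 7 sets.
Pass 2 (1 new):
  { a, b }  = complement { c, d }
  — 8 sets.
Pass 3: no new sets; the family is a σ-algebra.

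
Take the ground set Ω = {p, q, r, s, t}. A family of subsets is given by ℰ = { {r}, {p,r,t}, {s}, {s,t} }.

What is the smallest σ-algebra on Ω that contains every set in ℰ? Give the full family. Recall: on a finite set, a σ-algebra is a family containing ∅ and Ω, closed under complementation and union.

|σ(ℰ)| = 32.  σ(ℰ) = { {}, {p}, {q}, {r}, {s}, {t}, {p,q}, {p,r}, {p,s}, {p,t}, {q,r}, {q,s}, {q,t}, {r,s}, {r,t}, {s,t}, {p,q,r}, {p,q,s}, {p,q,t}, {p,r,s}, {p,r,t}, {p,s,t}, {q,r,s}, {q,r,t}, {q,s,t}, {r,s,t}, {p,q,r,s}, {p,q,r,t}, {p,q,s,t}, {p,r,s,t}, {q,r,s,t}, Ω }

Derivation:
Begin from { {}, {r}, {s}, {s,t}, {p,r,t}, Ω } (that is, ℰ plus ∅ and Ω).
Step 1 adds 7:
  {q,s}  = {p,r,t}ᶜ
  {r,s}  = {r} ∪ {s}
  {p,q,r}  = {s,t}ᶜ
  {r,s,t}  = {s,t} ∪ {r}
  {p,q,r,t}  = {s}ᶜ
  {p,q,s,t}  = {r}ᶜ
  {p,r,s,t}  = {s,t} ∪ {p,r,t}
  [13 total]
Step 2 (7 new):
  {q}  = {p,r,s,t}ᶜ
  {p,q}  = {r,s,t}ᶜ
  {p,q,t}  = {r,s}ᶜ
  {q,r,s}  = {r,s} ∪ {q,s}
  {q,s,t}  = {s,t} ∪ {q,s}
  {p,q,r,s}  = {r,s} ∪ {p,q,r}
  {q,r,s,t}  = {r,s,t} ∪ {q,s}
  [20 total]
Step 3. New:
  {p}  = {q,r,s,t}ᶜ
  {t}  = {p,q,r,s}ᶜ
  {p,r}  = {q,s,t}ᶜ
  {p,t}  = {q,r,s}ᶜ
  {q,r}  = {q} ∪ {r}
  {p,q,s}  = {q,s} ∪ {p,q}
  [26 total]
Step 4: 6 new —
  {p,s}  = {s} ∪ {p}
  {q,t}  = {q} ∪ {t}
  {r,t}  = {p,q,s}ᶜ
  {p,r,s}  = {r,s} ∪ {p,r}
  {p,s,t}  = {q,r}ᶜ
  {q,r,t}  = {t} ∪ {q,r}
  [32 total]
Step 5: already closed under ᶜ and ∪.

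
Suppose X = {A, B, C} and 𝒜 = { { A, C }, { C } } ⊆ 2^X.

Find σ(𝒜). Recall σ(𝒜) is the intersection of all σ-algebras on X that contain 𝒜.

σ(𝒜) = { {}, { A }, { B }, { C }, { A, B }, { A, C }, { B, C }, X }

Derivation:
Start: 𝒜 ∪ {∅, X} = { {}, { C }, { A, C }, X }.
Pass 1: +2 →
  { B }  = ᶜ of { A, C }
  { A, B }  = ᶜ of { C }
  [6 total]
Pass 2 (1 new):
  { B, C }  = { C } ∪ { B }
  [7 total]
Pass 3 (1 new):
  { A }  = ᶜ of { B, C }
  [8 total]
Pass 4: closed — nothing new.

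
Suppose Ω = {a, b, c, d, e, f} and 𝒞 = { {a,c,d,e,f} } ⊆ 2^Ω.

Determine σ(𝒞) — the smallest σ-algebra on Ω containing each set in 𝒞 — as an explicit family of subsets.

σ(𝒞) = { ∅, {b}, {a,c,d,e,f}, Ω }

Derivation:
Seed the family with 𝒞 together with ∅ and Ω: { ∅, {a,c,d,e,f}, Ω }.
Step 1. New:
  {b}  = {a,c,d,e,f}ᶜ
  (now 4)
After Step 2 the family is unchanged; done.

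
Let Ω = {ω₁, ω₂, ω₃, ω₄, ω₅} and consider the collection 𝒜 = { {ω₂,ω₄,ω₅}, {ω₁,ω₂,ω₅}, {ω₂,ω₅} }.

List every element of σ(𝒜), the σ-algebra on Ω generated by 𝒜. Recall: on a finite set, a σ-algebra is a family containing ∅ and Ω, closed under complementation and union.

σ(𝒜) (16 sets): { {}, {ω₁}, {ω₃}, {ω₄}, {ω₁,ω₃}, {ω₁,ω₄}, {ω₂,ω₅}, {ω₃,ω₄}, {ω₁,ω₂,ω₅}, {ω₁,ω₃,ω₄}, {ω₂,ω₃,ω₅}, {ω₂,ω₄,ω₅}, {ω₁,ω₂,ω₃,ω₅}, {ω₁,ω₂,ω₄,ω₅}, {ω₂,ω₃,ω₄,ω₅}, Ω }

Check:
Initial family (5 sets): { {}, {ω₂,ω₅}, {ω₁,ω₂,ω₅}, {ω₂,ω₄,ω₅}, Ω }.
Round 1: 4 new —
  {ω₁,ω₃}  = Ω∖{ω₂,ω₄,ω₅}
  {ω₃,ω₄}  = Ω∖{ω₁,ω₂,ω₅}
  {ω₁,ω₃,ω₄}  = Ω∖{ω₂,ω₅}
  {ω₁,ω₂,ω₄,ω₅}  = {ω₁,ω₂,ω₅} ∪ {ω₂,ω₄,ω₅}
  [9 total]
Round 2: +3 →
  {ω₃}  = Ω∖{ω₁,ω₂,ω₄,ω₅}
  {ω₁,ω₂,ω₃,ω₅}  = {ω₂,ω₅} ∪ {ω₁,ω₃}
  {ω₂,ω₃,ω₄,ω₅}  = {ω₂,ω₅} ∪ {ω₃,ω₄}
  [12 total]
Round 3. New:
  {ω₁}  = Ω∖{ω₂,ω₃,ω₄,ω₅}
  {ω₄}  = Ω∖{ω₁,ω₂,ω₃,ω₅}
  {ω₂,ω₃,ω₅}  = {ω₃} ∪ {ω₂,ω₅}
  [15 total]
Round 4. New:
  {ω₁,ω₄}  = Ω∖{ω₂,ω₃,ω₅}
  [16 total]
After Round 5 the family is unchanged; done.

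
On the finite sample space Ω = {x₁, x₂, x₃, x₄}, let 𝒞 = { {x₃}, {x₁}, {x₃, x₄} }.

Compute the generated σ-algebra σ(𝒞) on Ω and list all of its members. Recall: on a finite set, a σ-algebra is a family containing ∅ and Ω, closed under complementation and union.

Initial family (5 sets): { {}, {x₁}, {x₃}, {x₃, x₄}, Ω }.
Step 1: +5 →
  {x₁, x₂}  = {x₃, x₄}ᶜ
  {x₁, x₃}  = {x₃} ∪ {x₁}
  {x₁, x₂, x₄}  = {x₃}ᶜ
  {x₁, x₃, x₄}  = {x₃, x₄} ∪ {x₁}
  {x₂, x₃, x₄}  = {x₁}ᶜ
  [10 total]
Step 2: 3 new —
  {x₂}  = {x₁, x₃, x₄}ᶜ
  {x₂, x₄}  = {x₁, x₃}ᶜ
  {x₁, x₂, x₃}  = {x₁, x₂} ∪ {x₃}
  [13 total]
Step 3: 2 new —
  {x₄}  = {x₁, x₂, x₃}ᶜ
  {x₂, x₃}  = {x₃} ∪ {x₂}
  [15 total]
Step 4 adds 1:
  {x₁, x₄}  = {x₂, x₃}ᶜ
  [16 total]
Step 5 adds nothing — fixpoint reached.

Hence σ(𝒞) has 16 members: { {}, {x₁}, {x₂}, {x₃}, {x₄}, {x₁, x₂}, {x₁, x₃}, {x₁, x₄}, {x₂, x₃}, {x₂, x₄}, {x₃, x₄}, {x₁, x₂, x₃}, {x₁, x₂, x₄}, {x₁, x₃, x₄}, {x₂, x₃, x₄}, Ω }.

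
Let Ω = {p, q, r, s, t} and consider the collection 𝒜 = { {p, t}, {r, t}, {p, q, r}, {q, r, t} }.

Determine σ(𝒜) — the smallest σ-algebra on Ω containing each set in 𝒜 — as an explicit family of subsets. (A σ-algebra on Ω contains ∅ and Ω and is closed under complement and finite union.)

|σ(𝒜)| = 32.  σ(𝒜) = { {}, {p}, {q}, {r}, {s}, {t}, {p, q}, {p, r}, {p, s}, {p, t}, {q, r}, {q, s}, {q, t}, {r, s}, {r, t}, {s, t}, {p, q, r}, {p, q, s}, {p, q, t}, {p, r, s}, {p, r, t}, {p, s, t}, {q, r, s}, {q, r, t}, {q, s, t}, {r, s, t}, {p, q, r, s}, {p, q, r, t}, {p, q, s, t}, {p, r, s, t}, {q, r, s, t}, Ω }

Working:
Seed the family with 𝒜 together with ∅ and Ω: { {}, {p, t}, {r, t}, {p, q, r}, {q, r, t}, Ω }.
Pass 1: +6 →
  {p, s}  = complement {q, r, t}
  {s, t}  = complement {p, q, r}
  {p, q, s}  = complement {r, t}
  {p, r, t}  = {p, t} ∪ {r, t}
  {q, r, s}  = complement {p, t}
  {p, q, r, t}  = {q, r, t} ∪ {p, q, r}
  [12 total]
Pass 2 (8 new):
  {s}  = complement {p, q, r, t}
  {q, s}  = complement {p, r, t}
  {p, s, t}  = {s, t} ∪ {p, s}
  {r, s, t}  = {s, t} ∪ {r, t}
  {p, q, r, s}  = {p, q, r} ∪ {q, r, s}
  {p, q, s, t}  = {p, q, s} ∪ {s, t}
  {p, r, s, t}  = {p, r, t} ∪ {s, t}
  {q, r, s, t}  = {q, r, s} ∪ {s, t}
  [20 total]
Pass 3: 7 new —
  {p}  = complement {q, r, s, t}
  {q}  = complement {p, r, s, t}
  {r}  = complement {p, q, s, t}
  {t}  = complement {p, q, r, s}
  {p, q}  = complement {r, s, t}
  {q, r}  = complement {p, s, t}
  {q, s, t}  = {s, t} ∪ {q, s}
  [27 total]
Pass 4 (5 new):
  {p, r}  = complement {q, s, t}
  {q, t}  = {q} ∪ {t}
  {r, s}  = {r} ∪ {s}
  {p, q, t}  = {p, q} ∪ {t}
  {p, r, s}  = {r} ∪ {p, s}
  [32 total]
Pass 5: already closed under ᶜ and ∪.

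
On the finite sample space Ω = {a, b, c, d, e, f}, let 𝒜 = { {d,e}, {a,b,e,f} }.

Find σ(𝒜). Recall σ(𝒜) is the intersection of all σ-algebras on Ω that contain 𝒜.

σ(𝒜) (16 sets): { {}, {c}, {d}, {e}, {c,d}, {c,e}, {d,e}, {a,b,f}, {c,d,e}, {a,b,c,f}, {a,b,d,f}, {a,b,e,f}, {a,b,c,d,f}, {a,b,c,e,f}, {a,b,d,e,f}, Ω }

Working:
Seed the family with 𝒜 together with ∅ and Ω: { {}, {d,e}, {a,b,e,f}, Ω }.
Pass 1: 3 new —
  {c,d}  = ᶜ of {a,b,e,f}
  {a,b,c,f}  = ᶜ of {d,e}
  {a,b,d,e,f}  = {d,e} ∪ {a,b,e,f}
  — 7 sets.
Pass 2 adds 4:
  {c}  = ᶜ of {a,b,d,e,f}
  {c,d,e}  = {d,e} ∪ {c,d}
  {a,b,c,d,f}  = {c,d} ∪ {a,b,c,f}
  {a,b,c,e,f}  = {a,b,c,f} ∪ {a,b,e,f}
  — 11 sets.
Pass 3. New:
  {d}  = ᶜ of {a,b,c,e,f}
  {e}  = ᶜ of {a,b,c,d,f}
  {a,b,f}  = ᶜ of {c,d,e}
  — 14 sets.
Pass 4 (2 new):
  {c,e}  = {c} ∪ {e}
  {a,b,d,f}  = {d} ∪ {a,b,f}
  — 16 sets.
After Pass 5 the family is unchanged; done.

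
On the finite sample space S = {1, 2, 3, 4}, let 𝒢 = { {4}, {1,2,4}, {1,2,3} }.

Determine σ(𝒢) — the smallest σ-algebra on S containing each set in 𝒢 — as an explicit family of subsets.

σ(𝒢) (8 sets): { {}, {3}, {4}, {1,2}, {3,4}, {1,2,3}, {1,2,4}, S }

Derivation:
Start: 𝒢 ∪ {∅, S} = { {}, {4}, {1,2,3}, {1,2,4}, S }.
Step 1: +1 →
  {3}  = complement {1,2,4}
  |family| = 6
Step 2 (1 new):
  {3,4}  = {4} ∪ {3}
  |family| = 7
Step 3 (1 new):
  {1,2}  = complement {3,4}
  |family| = 8
After Step 4 the family is unchanged; done.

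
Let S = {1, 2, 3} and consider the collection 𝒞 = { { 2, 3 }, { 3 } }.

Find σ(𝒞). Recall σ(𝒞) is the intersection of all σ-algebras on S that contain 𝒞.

|σ(𝒞)| = 8.  σ(𝒞) = { {  }, { 1 }, { 2 }, { 3 }, { 1, 2 }, { 1, 3 }, { 2, 3 }, S }

Working:
Initial family (4 sets): { {  }, { 3 }, { 2, 3 }, S }.
Iteration 1 adds 2:
  { 1 }  = ᶜ of { 2, 3 }
  { 1, 2 }  = ᶜ of { 3 }
  — 6 sets.
Iteration 2. New:
  { 1, 3 }  = { 3 } ∪ { 1 }
  — 7 sets.
Iteration 3. New:
  { 2 }  = ᶜ of { 1, 3 }
  — 8 sets.
Iteration 4: stable.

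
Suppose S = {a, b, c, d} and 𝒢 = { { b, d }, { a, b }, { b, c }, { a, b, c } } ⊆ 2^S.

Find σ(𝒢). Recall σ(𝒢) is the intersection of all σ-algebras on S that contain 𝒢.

σ(𝒢) = { ∅, { a }, { b }, { c }, { d }, { a, b }, { a, c }, { a, d }, { b, c }, { b, d }, { c, d }, { a, b, c }, { a, b, d }, { a, c, d }, { b, c, d }, S }

Derivation:
Take S₀ = 𝒢 ∪ {∅, S} = { ∅, { a, b }, { b, c }, { b, d }, { a, b, c }, S }.
Step 1: 6 new —
  { d }  = complement { a, b, c }
  { a, c }  = complement { b, d }
  { a, d }  = complement { b, c }
  { c, d }  = complement { a, b }
  { a, b, d }  = { a, b } ∪ { b, d }
  { b, c, d }  = { b, c } ∪ { b, d }
  |family| = 12
Step 2 adds 3:
  { a }  = complement { b, c, d }
  { c }  = complement { a, b, d }
  { a, c, d }  = { c, d } ∪ { a, d }
  |family| = 15
Step 3. New:
  { b }  = complement { a, c, d }
  |family| = 16
Step 4 adds nothing — fixpoint reached.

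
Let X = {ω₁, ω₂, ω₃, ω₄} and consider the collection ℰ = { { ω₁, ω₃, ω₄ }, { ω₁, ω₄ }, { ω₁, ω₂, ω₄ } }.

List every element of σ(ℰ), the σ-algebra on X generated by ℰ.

Take S₀ = ℰ ∪ {∅, X} = { {  }, { ω₁, ω₄ }, { ω₁, ω₂, ω₄ }, { ω₁, ω₃, ω₄ }, X }.
Iteration 1: 3 new —
  { ω₂ }  = ᶜ of { ω₁, ω₃, ω₄ }
  { ω₃ }  = ᶜ of { ω₁, ω₂, ω₄ }
  { ω₂, ω₃ }  = ᶜ of { ω₁, ω₄ }
  |family| = 8
Iteration 2: closed — nothing new.

σ(ℰ) = { {  }, { ω₂ }, { ω₃ }, { ω₁, ω₄ }, { ω₂, ω₃ }, { ω₁, ω₂, ω₄ }, { ω₁, ω₃, ω₄ }, X }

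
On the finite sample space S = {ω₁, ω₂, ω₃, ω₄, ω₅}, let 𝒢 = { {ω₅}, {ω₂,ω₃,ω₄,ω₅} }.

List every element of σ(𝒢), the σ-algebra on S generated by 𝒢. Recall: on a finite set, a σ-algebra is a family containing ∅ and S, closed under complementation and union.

Initial family (4 sets): { ∅, {ω₅}, {ω₂,ω₃,ω₄,ω₅}, S }.
Pass 1 adds 2:
  {ω₁}  = ᶜ of {ω₂,ω₃,ω₄,ω₅}
  {ω₁,ω₂,ω₃,ω₄}  = ᶜ of {ω₅}
  — 6 sets.
Pass 2: 1 new —
  {ω₁,ω₅}  = {ω₅} ∪ {ω₁}
  — 7 sets.
Pass 3: 1 new —
  {ω₂,ω₃,ω₄}  = ᶜ of {ω₁,ω₅}
  — 8 sets.
Pass 4: already closed under ᶜ and ∪.

|σ(𝒢)| = 8.  σ(𝒢) = { ∅, {ω₁}, {ω₅}, {ω₁,ω₅}, {ω₂,ω₃,ω₄}, {ω₁,ω₂,ω₃,ω₄}, {ω₂,ω₃,ω₄,ω₅}, S }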